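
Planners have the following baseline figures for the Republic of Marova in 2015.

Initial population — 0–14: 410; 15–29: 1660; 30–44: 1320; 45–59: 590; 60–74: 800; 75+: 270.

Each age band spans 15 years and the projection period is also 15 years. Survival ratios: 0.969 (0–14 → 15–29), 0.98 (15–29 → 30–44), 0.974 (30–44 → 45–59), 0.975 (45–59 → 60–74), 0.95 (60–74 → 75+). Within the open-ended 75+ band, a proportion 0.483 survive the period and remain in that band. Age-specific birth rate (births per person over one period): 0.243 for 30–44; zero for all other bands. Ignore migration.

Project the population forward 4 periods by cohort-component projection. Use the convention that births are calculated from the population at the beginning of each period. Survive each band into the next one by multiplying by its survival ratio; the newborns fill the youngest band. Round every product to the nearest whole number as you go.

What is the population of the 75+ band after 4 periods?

2271

[period 1]
Births: 1320 * 0.243 = 321
15–29: 410 * 0.969 = 397
30–44: 1660 * 0.98 = 1627
45–59: 1320 * 0.974 = 1286
60–74: 590 * 0.975 = 575
75+: 800 * 0.95 + 270 * 0.483 = 760 + 130 = 890
Giving 321 / 397 / 1627 / 1286 / 575 / 890.
[period 2]
Births: 1627 * 0.243 = 395
15–29: 321 * 0.969 = 311
30–44: 397 * 0.98 = 389
45–59: 1627 * 0.974 = 1585
60–74: 1286 * 0.975 = 1254
75+: 575 * 0.95 + 890 * 0.483 = 546 + 430 = 976
Giving 395 / 311 / 389 / 1585 / 1254 / 976.
[period 3]
Births: 389 * 0.243 = 95
15–29: 395 * 0.969 = 383
30–44: 311 * 0.98 = 305
45–59: 389 * 0.974 = 379
60–74: 1585 * 0.975 = 1545
75+: 1254 * 0.95 + 976 * 0.483 = 1191 + 471 = 1662
Giving 95 / 383 / 305 / 379 / 1545 / 1662.
[period 4]
Births: 305 * 0.243 = 74
15–29: 95 * 0.969 = 92
30–44: 383 * 0.98 = 375
45–59: 305 * 0.974 = 297
60–74: 379 * 0.975 = 370
75+: 1545 * 0.95 + 1662 * 0.483 = 1468 + 803 = 2271
Giving 74 / 92 / 375 / 297 / 370 / 2271.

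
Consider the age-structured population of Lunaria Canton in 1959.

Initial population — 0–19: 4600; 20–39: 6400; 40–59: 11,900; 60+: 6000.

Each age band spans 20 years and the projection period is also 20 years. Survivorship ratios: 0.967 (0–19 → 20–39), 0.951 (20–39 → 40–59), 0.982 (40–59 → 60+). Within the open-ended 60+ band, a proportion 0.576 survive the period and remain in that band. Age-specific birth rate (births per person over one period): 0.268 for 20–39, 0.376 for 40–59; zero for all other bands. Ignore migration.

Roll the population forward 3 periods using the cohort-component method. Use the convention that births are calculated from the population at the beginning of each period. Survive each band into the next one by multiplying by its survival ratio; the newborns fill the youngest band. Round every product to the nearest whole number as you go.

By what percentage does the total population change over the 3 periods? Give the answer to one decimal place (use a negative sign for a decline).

Let group 1 be 0–19 through group 4 = 60+.
Period 1:
Births: 6400 × 0.268 = 1715, 11900 × 0.376 = 4474 → total 6189
Group 2: 4600 × 0.967 = 4448
Group 3: 6400 × 0.951 = 6086
Group 4: 11900 × 0.982 + 6000 × 0.576 = 11686 + 3456 = 15142
Giving 6189 / 4448 / 6086 / 15142.
Period 2:
Births: 4448 × 0.268 = 1192, 6086 × 0.376 = 2288 → total 3480
Group 2: 6189 × 0.967 = 5985
Group 3: 4448 × 0.951 = 4230
Group 4: 6086 × 0.982 + 15142 × 0.576 = 5976 + 8722 = 14698
Giving 3480 / 5985 / 4230 / 14698.
Period 3:
Births: 5985 × 0.268 = 1604, 4230 × 0.376 = 1590 → total 3194
Group 2: 3480 × 0.967 = 3365
Group 3: 5985 × 0.951 = 5692
Group 4: 4230 × 0.982 + 14698 × 0.576 = 4154 + 8466 = 12620
Giving 3194 / 3365 / 5692 / 12620.
Total: 28900 → 24871; change = -4029; percentage change = -13.9%

-13.9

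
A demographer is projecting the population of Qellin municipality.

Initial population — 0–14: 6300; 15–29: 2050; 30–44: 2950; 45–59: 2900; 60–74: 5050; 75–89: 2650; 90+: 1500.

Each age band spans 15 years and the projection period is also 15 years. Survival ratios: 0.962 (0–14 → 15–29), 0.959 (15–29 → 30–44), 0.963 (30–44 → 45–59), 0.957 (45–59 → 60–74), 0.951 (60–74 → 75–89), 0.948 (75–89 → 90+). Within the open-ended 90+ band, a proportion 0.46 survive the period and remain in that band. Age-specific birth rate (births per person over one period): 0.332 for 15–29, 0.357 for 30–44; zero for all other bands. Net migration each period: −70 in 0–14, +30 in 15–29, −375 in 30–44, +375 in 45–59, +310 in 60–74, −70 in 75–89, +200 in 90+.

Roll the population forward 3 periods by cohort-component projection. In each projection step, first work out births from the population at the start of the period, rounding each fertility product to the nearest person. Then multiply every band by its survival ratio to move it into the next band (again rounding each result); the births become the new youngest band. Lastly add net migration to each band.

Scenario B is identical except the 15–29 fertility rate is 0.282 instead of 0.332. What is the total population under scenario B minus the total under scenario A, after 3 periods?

-496

[period 1]
Births: 2050 * 0.332 = 681 ; 2950 * 0.357 = 1053 ⇒ total 1734
15–29: 6300 * 0.962 = 6061
30–44: 2050 * 0.959 = 1966
45–59: 2950 * 0.963 = 2841
60–74: 2900 * 0.957 = 2775
75–89: 5050 * 0.951 = 4803
90+: 2650 * 0.948 + 1500 * 0.46 = 2512 + 690 = 3202
Net migration: 0–14 − 70 → 1664; 15–29 + 30 → 6091; 30–44 − 375 → 1591; 45–59 + 375 → 3216; 60–74 + 310 → 3085; 75–89 − 70 → 4733; 90+ + 200 → 3402
→ [1664, 6091, 1591, 3216, 3085, 4733, 3402]
[period 2]
Births: 6091 * 0.332 = 2022 ; 1591 * 0.357 = 568 ⇒ total 2590
15–29: 1664 * 0.962 = 1601
30–44: 6091 * 0.959 = 5841
45–59: 1591 * 0.963 = 1532
60–74: 3216 * 0.957 = 3078
75–89: 3085 * 0.951 = 2934
90+: 4733 * 0.948 + 3402 * 0.46 = 4487 + 1565 = 6052
Net migration: 0–14 − 70 → 2520; 15–29 + 30 → 1631; 30–44 − 375 → 5466; 45–59 + 375 → 1907; 60–74 + 310 → 3388; 75–89 − 70 → 2864; 90+ + 200 → 6252
→ [2520, 1631, 5466, 1907, 3388, 2864, 6252]
[period 3]
Births: 1631 * 0.332 = 541 ; 5466 * 0.357 = 1951 ⇒ total 2492
15–29: 2520 * 0.962 = 2424
30–44: 1631 * 0.959 = 1564
45–59: 5466 * 0.963 = 5264
60–74: 1907 * 0.957 = 1825
75–89: 3388 * 0.951 = 3222
90+: 2864 * 0.948 + 6252 * 0.46 = 2715 + 2876 = 5591
Net migration: 0–14 − 70 → 2422; 15–29 + 30 → 2454; 30–44 − 375 → 1189; 45–59 + 375 → 5639; 60–74 + 310 → 2135; 75–89 − 70 → 3152; 90+ + 200 → 5791
→ [2422, 2454, 1189, 5639, 2135, 3152, 5791]
Scenario A total after 3 periods: 22782
Scenario B projection —
[period 1]
Births: 2050 * 0.282 = 578 ; 2950 * 0.357 = 1053 ⇒ total 1631
15–29: 6300 * 0.962 = 6061
30–44: 2050 * 0.959 = 1966
45–59: 2950 * 0.963 = 2841
60–74: 2900 * 0.957 = 2775
75–89: 5050 * 0.951 = 4803
90+: 2650 * 0.948 + 1500 * 0.46 = 2512 + 690 = 3202
Net migration: 0–14 − 70 → 1561; 15–29 + 30 → 6091; 30–44 − 375 → 1591; 45–59 + 375 → 3216; 60–74 + 310 → 3085; 75–89 − 70 → 4733; 90+ + 200 → 3402
→ [1561, 6091, 1591, 3216, 3085, 4733, 3402]
[period 2]
Births: 6091 * 0.282 = 1718 ; 1591 * 0.357 = 568 ⇒ total 2286
15–29: 1561 * 0.962 = 1502
30–44: 6091 * 0.959 = 5841
45–59: 1591 * 0.963 = 1532
60–74: 3216 * 0.957 = 3078
75–89: 3085 * 0.951 = 2934
90+: 4733 * 0.948 + 3402 * 0.46 = 4487 + 1565 = 6052
Net migration: 0–14 − 70 → 2216; 15–29 + 30 → 1532; 30–44 − 375 → 5466; 45–59 + 375 → 1907; 60–74 + 310 → 3388; 75–89 − 70 → 2864; 90+ + 200 → 6252
→ [2216, 1532, 5466, 1907, 3388, 2864, 6252]
[period 3]
Births: 1532 * 0.282 = 432 ; 5466 * 0.357 = 1951 ⇒ total 2383
15–29: 2216 * 0.962 = 2132
30–44: 1532 * 0.959 = 1469
45–59: 5466 * 0.963 = 5264
60–74: 1907 * 0.957 = 1825
75–89: 3388 * 0.951 = 3222
90+: 2864 * 0.948 + 6252 * 0.46 = 2715 + 2876 = 5591
Net migration: 0–14 − 70 → 2313; 15–29 + 30 → 2162; 30–44 − 375 → 1094; 45–59 + 375 → 5639; 60–74 + 310 → 2135; 75–89 − 70 → 3152; 90+ + 200 → 5791
→ [2313, 2162, 1094, 5639, 2135, 3152, 5791]
Scenario B total after 3 periods: 22286
Difference B − A = 22286 − 22782 = -496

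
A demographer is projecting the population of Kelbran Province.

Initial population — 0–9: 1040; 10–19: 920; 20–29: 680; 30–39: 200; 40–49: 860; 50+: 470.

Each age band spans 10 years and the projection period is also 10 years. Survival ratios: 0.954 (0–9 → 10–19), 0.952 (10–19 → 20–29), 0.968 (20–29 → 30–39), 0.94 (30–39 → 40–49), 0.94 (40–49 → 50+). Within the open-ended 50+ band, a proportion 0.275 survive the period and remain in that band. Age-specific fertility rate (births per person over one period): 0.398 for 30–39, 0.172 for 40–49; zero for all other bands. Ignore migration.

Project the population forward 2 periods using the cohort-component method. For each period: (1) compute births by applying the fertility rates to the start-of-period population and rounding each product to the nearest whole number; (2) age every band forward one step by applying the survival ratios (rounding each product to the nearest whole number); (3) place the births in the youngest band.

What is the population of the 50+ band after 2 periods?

435

Let band 1 be 0–9 through band 6 = 50+.
Period 1.
Births: 200 × 0.398 = 80, 860 × 0.172 = 148 → total 228
Band 2: 1040 × 0.954 = 992
Band 3: 920 × 0.952 = 876
Band 4: 680 × 0.968 = 658
Band 5: 200 × 0.94 = 188
Band 6: 860 × 0.94 + 470 × 0.275 = 808 + 129 = 937
Giving 228 / 992 / 876 / 658 / 188 / 937.
Period 2.
Births: 658 × 0.398 = 262, 188 × 0.172 = 32 → total 294
Band 2: 228 × 0.954 = 218
Band 3: 992 × 0.952 = 944
Band 4: 876 × 0.968 = 848
Band 5: 658 × 0.94 = 619
Band 6: 188 × 0.94 + 937 × 0.275 = 177 + 258 = 435
Giving 294 / 218 / 944 / 848 / 619 / 435.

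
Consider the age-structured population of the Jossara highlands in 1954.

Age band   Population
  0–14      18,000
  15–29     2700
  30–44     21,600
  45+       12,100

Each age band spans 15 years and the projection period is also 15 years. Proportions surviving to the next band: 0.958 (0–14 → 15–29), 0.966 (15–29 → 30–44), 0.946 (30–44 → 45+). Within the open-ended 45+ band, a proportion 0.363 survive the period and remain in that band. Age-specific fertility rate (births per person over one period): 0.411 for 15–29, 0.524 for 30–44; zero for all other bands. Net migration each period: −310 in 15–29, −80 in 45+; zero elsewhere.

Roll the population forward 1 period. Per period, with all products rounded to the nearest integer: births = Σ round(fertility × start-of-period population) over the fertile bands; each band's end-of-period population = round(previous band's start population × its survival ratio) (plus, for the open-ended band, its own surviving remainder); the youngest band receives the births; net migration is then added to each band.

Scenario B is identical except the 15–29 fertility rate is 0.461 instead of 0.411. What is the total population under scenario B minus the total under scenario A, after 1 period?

(Groups numbered youngest = 1 to oldest = 4.)
After projecting period 1:
Births: 2700 * 0.411 = 1110, 21600 * 0.524 = 11318 — total 12428
Group 2: 18000 * 0.958 = 17244
Group 3: 2700 * 0.966 = 2608
Group 4: 21600 * 0.946 + 12100 * 0.363 = 20434 + 4392 = 24826
Net migration: Group 2 − 310 → 16934; Group 4 − 80 → 24746
Population now: 0–14=12428, 15–29=16934, 30–44=2608, 45+=24746
Scenario A total after 1 period: 56716
Scenario B projection —
After projecting period 1:
Births: 2700 * 0.461 = 1245, 21600 * 0.524 = 11318 — total 12563
Group 2: 18000 * 0.958 = 17244
Group 3: 2700 * 0.966 = 2608
Group 4: 21600 * 0.946 + 12100 * 0.363 = 20434 + 4392 = 24826
Net migration: Group 2 − 310 → 16934; Group 4 − 80 → 24746
Population now: 0–14=12563, 15–29=16934, 30–44=2608, 45+=24746
Scenario B total after 1 period: 56851
Difference B − A = 56851 − 56716 = 135

135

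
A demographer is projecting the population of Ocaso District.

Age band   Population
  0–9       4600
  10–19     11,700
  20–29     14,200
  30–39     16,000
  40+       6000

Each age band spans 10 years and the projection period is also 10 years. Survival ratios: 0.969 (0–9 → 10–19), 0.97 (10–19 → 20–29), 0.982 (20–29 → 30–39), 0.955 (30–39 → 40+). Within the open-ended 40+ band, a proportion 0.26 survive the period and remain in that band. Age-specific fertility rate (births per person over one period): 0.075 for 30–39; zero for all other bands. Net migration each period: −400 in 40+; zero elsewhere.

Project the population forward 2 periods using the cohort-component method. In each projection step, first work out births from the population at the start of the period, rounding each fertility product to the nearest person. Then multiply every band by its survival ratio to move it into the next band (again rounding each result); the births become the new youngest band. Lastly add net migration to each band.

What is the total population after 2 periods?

(Groups numbered youngest = 1 to oldest = 5.)
Period 1:
Births: 16000 * 0.075 = 1200
Group 2: 4600 * 0.969 = 4457
Group 3: 11700 * 0.97 = 11349
Group 4: 14200 * 0.982 = 13944
Group 5: 16000 * 0.955 + 6000 * 0.26 = 15280 + 1560 = 16840
Net migration: Group 5 − 400 → 16440
End of period: [1200, 4457, 11349, 13944, 16440]
Period 2:
Births: 13944 * 0.075 = 1046
Group 2: 1200 * 0.969 = 1163
Group 3: 4457 * 0.97 = 4323
Group 4: 11349 * 0.982 = 11145
Group 5: 13944 * 0.955 + 16440 * 0.26 = 13317 + 4274 = 17591
Net migration: Group 5 − 400 → 17191
End of period: [1046, 1163, 4323, 11145, 17191]
Total after period 2: 1046 + 1163 + 4323 + 11145 + 17191 = 34868

34868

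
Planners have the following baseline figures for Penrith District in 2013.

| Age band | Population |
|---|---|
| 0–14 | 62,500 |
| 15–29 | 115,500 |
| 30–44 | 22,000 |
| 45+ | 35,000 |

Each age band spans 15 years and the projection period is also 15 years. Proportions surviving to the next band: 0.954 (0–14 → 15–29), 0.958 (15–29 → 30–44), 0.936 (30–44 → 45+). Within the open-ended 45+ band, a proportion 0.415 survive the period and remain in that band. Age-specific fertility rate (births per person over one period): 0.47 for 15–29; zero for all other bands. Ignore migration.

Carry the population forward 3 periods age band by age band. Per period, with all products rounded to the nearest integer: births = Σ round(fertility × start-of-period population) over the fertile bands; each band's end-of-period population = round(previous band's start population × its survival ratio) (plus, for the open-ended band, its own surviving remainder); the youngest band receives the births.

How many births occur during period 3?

Let band 1 be 0–14 through band 4 = 45+.
— Period 1 —
Births: 115500 * 0.47 = 54285
Band 2: 62500 * 0.954 = 59625
Band 3: 115500 * 0.958 = 110649
Band 4: 22000 * 0.936 + 35000 * 0.415 = 20592 + 14525 = 35117
Population now: 0–14=54285, 15–29=59625, 30–44=110649, 45+=35117
— Period 2 —
Births: 59625 * 0.47 = 28024
Band 2: 54285 * 0.954 = 51788
Band 3: 59625 * 0.958 = 57121
Band 4: 110649 * 0.936 + 35117 * 0.415 = 103567 + 14574 = 118141
Population now: 0–14=28024, 15–29=51788, 30–44=57121, 45+=118141
— Period 3 —
Births: 51788 * 0.47 = 24340
Band 2: 28024 * 0.954 = 26735
Band 3: 51788 * 0.958 = 49613
Band 4: 57121 * 0.936 + 118141 * 0.415 = 53465 + 49029 = 102494
Population now: 0–14=24340, 15–29=26735, 30–44=49613, 45+=102494

24340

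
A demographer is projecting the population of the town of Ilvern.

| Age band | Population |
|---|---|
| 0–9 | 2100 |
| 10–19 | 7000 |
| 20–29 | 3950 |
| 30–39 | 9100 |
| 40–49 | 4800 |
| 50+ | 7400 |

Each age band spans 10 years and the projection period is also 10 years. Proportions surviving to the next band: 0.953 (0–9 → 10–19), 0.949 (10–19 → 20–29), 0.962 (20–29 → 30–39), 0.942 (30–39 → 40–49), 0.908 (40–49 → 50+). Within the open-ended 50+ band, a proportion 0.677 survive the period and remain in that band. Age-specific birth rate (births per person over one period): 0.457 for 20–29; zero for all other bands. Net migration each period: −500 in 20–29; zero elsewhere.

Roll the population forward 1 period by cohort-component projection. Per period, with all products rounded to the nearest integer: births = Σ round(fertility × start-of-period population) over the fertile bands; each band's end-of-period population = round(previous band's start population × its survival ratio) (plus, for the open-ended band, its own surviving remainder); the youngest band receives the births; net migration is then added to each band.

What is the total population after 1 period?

After projecting period 1:
Births: 3950 × 0.457 = 1805
10–19: 2100 × 0.953 = 2001
20–29: 7000 × 0.949 = 6643
30–39: 3950 × 0.962 = 3800
40–49: 9100 × 0.942 = 8572
50+: 4800 × 0.908 + 7400 × 0.677 = 4358 + 5010 = 9368
Net migration: 20–29 − 500 → 6143
Giving 1805 / 2001 / 6143 / 3800 / 8572 / 9368.
Total after period 1: 1805 + 2001 + 6143 + 3800 + 8572 + 9368 = 31689

31689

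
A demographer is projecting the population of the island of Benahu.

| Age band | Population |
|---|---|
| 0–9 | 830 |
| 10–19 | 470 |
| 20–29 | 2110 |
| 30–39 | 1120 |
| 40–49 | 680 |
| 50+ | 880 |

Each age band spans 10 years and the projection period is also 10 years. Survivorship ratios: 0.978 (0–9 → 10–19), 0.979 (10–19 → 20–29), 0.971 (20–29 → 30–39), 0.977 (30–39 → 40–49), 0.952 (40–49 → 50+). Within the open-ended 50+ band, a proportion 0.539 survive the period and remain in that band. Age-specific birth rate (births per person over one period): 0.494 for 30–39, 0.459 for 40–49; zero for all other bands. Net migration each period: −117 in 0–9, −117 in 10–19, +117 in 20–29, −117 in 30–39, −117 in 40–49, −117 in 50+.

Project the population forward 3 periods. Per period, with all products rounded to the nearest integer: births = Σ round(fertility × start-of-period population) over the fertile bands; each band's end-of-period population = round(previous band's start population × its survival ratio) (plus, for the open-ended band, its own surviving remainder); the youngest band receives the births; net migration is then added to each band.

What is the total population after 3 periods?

6046

Period 1.
Births: 1120 × 0.494 = 553  |  680 × 0.459 = 312 ⇒ total 865
10–19: 830 × 0.978 = 812
20–29: 470 × 0.979 = 460
30–39: 2110 × 0.971 = 2049
40–49: 1120 × 0.977 = 1094
50+: 680 × 0.952 + 880 × 0.539 = 647 + 474 = 1121
Net migration: 0–9 − 117 → 748; 10–19 − 117 → 695; 20–29 + 117 → 577; 30–39 − 117 → 1932; 40–49 − 117 → 977; 50+ − 117 → 1004
→ [748, 695, 577, 1932, 977, 1004]
Period 2.
Births: 1932 × 0.494 = 954  |  977 × 0.459 = 448 ⇒ total 1402
10–19: 748 × 0.978 = 732
20–29: 695 × 0.979 = 680
30–39: 577 × 0.971 = 560
40–49: 1932 × 0.977 = 1888
50+: 977 × 0.952 + 1004 × 0.539 = 930 + 541 = 1471
Net migration: 0–9 − 117 → 1285; 10–19 − 117 → 615; 20–29 + 117 → 797; 30–39 − 117 → 443; 40–49 − 117 → 1771; 50+ − 117 → 1354
→ [1285, 615, 797, 443, 1771, 1354]
Period 3.
Births: 443 × 0.494 = 219  |  1771 × 0.459 = 813 ⇒ total 1032
10–19: 1285 × 0.978 = 1257
20–29: 615 × 0.979 = 602
30–39: 797 × 0.971 = 774
40–49: 443 × 0.977 = 433
50+: 1771 × 0.952 + 1354 × 0.539 = 1686 + 730 = 2416
Net migration: 0–9 − 117 → 915; 10–19 − 117 → 1140; 20–29 + 117 → 719; 30–39 − 117 → 657; 40–49 − 117 → 316; 50+ − 117 → 2299
→ [915, 1140, 719, 657, 316, 2299]
Total after period 3: 915 + 1140 + 719 + 657 + 316 + 2299 = 6046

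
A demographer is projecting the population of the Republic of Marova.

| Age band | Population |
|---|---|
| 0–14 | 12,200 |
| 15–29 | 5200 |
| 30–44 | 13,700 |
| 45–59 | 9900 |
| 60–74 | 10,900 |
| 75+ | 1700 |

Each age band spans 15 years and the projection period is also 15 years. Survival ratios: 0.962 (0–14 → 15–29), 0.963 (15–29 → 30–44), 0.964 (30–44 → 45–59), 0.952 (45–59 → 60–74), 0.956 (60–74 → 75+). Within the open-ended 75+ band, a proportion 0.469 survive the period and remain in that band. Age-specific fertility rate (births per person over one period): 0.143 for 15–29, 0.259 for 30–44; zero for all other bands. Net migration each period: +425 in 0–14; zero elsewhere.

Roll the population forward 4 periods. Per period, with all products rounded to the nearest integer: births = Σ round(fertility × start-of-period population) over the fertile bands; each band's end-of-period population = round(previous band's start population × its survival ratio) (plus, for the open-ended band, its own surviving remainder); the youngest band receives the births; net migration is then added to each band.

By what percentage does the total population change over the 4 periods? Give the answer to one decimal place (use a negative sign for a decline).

-31.4

[period 1]
Births: 5200 × 0.143 = 744  |  13700 × 0.259 = 3548 — total 4292
15–29: 12200 × 0.962 = 11736
30–44: 5200 × 0.963 = 5008
45–59: 13700 × 0.964 = 13207
60–74: 9900 × 0.952 = 9425
75+: 10900 × 0.956 + 1700 × 0.469 = 10420 + 797 = 11217
Net migration: 0–14 + 425 → 4717
Giving 4717 / 11736 / 5008 / 13207 / 9425 / 11217.
[period 2]
Births: 11736 × 0.143 = 1678  |  5008 × 0.259 = 1297 — total 2975
15–29: 4717 × 0.962 = 4538
30–44: 11736 × 0.963 = 11302
45–59: 5008 × 0.964 = 4828
60–74: 13207 × 0.952 = 12573
75+: 9425 × 0.956 + 11217 × 0.469 = 9010 + 5261 = 14271
Net migration: 0–14 + 425 → 3400
Giving 3400 / 4538 / 11302 / 4828 / 12573 / 14271.
[period 3]
Births: 4538 × 0.143 = 649  |  11302 × 0.259 = 2927 — total 3576
15–29: 3400 × 0.962 = 3271
30–44: 4538 × 0.963 = 4370
45–59: 11302 × 0.964 = 10895
60–74: 4828 × 0.952 = 4596
75+: 12573 × 0.956 + 14271 × 0.469 = 12020 + 6693 = 18713
Net migration: 0–14 + 425 → 4001
Giving 4001 / 3271 / 4370 / 10895 / 4596 / 18713.
[period 4]
Births: 3271 × 0.143 = 468  |  4370 × 0.259 = 1132 — total 1600
15–29: 4001 × 0.962 = 3849
30–44: 3271 × 0.963 = 3150
45–59: 4370 × 0.964 = 4213
60–74: 10895 × 0.952 = 10372
75+: 4596 × 0.956 + 18713 × 0.469 = 4394 + 8776 = 13170
Net migration: 0–14 + 425 → 2025
Giving 2025 / 3849 / 3150 / 4213 / 10372 / 13170.
Total: 53600 → 36779; change = -16821; percentage change = -31.4%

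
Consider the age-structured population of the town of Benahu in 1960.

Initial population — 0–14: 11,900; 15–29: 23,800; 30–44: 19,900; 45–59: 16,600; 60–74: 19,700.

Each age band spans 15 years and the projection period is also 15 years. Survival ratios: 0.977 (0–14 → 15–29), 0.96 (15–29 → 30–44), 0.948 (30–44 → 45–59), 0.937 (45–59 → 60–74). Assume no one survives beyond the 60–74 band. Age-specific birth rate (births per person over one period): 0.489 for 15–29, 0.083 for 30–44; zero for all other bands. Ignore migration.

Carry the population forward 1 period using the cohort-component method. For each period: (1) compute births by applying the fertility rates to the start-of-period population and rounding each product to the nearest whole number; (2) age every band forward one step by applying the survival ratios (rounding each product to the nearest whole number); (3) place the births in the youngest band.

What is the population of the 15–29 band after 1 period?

11626

Period 1:
Births: 23800 × 0.489 = 11638 ; 19900 × 0.083 = 1652 → total 13290
15–29: 11900 × 0.977 = 11626
30–44: 23800 × 0.96 = 22848
45–59: 19900 × 0.948 = 18865
60–74: 16600 × 0.937 = 15554
End of period: [13290, 11626, 22848, 18865, 15554]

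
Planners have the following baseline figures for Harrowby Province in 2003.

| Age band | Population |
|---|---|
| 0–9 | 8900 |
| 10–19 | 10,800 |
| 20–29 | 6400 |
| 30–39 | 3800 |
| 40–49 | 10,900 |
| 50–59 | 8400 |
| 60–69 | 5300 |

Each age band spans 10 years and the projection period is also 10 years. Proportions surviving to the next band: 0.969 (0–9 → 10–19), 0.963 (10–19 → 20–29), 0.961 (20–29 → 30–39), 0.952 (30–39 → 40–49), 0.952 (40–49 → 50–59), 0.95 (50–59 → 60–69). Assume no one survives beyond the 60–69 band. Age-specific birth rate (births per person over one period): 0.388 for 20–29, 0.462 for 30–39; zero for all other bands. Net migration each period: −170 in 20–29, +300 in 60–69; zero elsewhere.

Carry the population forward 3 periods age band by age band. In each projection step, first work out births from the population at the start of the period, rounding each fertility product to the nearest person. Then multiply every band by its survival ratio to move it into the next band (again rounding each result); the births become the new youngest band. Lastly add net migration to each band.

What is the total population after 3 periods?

44406

Call the bands 1 to 7, youngest first.
[period 1]
Births: 6400 × 0.388 = 2483 ; 3800 × 0.462 = 1756 ⇒ total 4239
Band 2: 8900 × 0.969 = 8624
Band 3: 10800 × 0.963 = 10400
Band 4: 6400 × 0.961 = 6150
Band 5: 3800 × 0.952 = 3618
Band 6: 10900 × 0.952 = 10377
Band 7: 8400 × 0.95 = 7980
Net migration: Band 3 − 170 → 10230; Band 7 + 300 → 8280
Population now: 0–9=4239, 10–19=8624, 20–29=10230, 30–39=6150, 40–49=3618, 50–59=10377, 60–69=8280
[period 2]
Births: 10230 × 0.388 = 3969 ; 6150 × 0.462 = 2841 ⇒ total 6810
Band 2: 4239 × 0.969 = 4108
Band 3: 8624 × 0.963 = 8305
Band 4: 10230 × 0.961 = 9831
Band 5: 6150 × 0.952 = 5855
Band 6: 3618 × 0.952 = 3444
Band 7: 10377 × 0.95 = 9858
Net migration: Band 3 − 170 → 8135; Band 7 + 300 → 10158
Population now: 0–9=6810, 10–19=4108, 20–29=8135, 30–39=9831, 40–49=5855, 50–59=3444, 60–69=10158
[period 3]
Births: 8135 × 0.388 = 3156 ; 9831 × 0.462 = 4542 ⇒ total 7698
Band 2: 6810 × 0.969 = 6599
Band 3: 4108 × 0.963 = 3956
Band 4: 8135 × 0.961 = 7818
Band 5: 9831 × 0.952 = 9359
Band 6: 5855 × 0.952 = 5574
Band 7: 3444 × 0.95 = 3272
Net migration: Band 3 − 170 → 3786; Band 7 + 300 → 3572
Population now: 0–9=7698, 10–19=6599, 20–29=3786, 30–39=7818, 40–49=9359, 50–59=5574, 60–69=3572
Total after period 3: 7698 + 6599 + 3786 + 7818 + 9359 + 5574 + 3572 = 44406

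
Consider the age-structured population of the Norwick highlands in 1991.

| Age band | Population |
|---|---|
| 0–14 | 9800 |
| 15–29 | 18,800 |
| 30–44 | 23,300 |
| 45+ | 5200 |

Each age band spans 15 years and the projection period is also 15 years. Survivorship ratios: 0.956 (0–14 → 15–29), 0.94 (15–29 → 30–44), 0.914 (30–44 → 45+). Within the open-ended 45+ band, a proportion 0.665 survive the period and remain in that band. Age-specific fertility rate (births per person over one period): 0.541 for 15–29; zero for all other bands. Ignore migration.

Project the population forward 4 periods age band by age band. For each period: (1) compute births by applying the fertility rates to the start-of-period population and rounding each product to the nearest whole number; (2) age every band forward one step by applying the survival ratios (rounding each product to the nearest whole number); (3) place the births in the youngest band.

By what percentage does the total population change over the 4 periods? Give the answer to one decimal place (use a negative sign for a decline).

Numbering the bands 1..4 from youngest to oldest:
Period 1:
Births: 18800 * 0.541 = 10171
Band 2: 9800 * 0.956 = 9369
Band 3: 18800 * 0.94 = 17672
Band 4: 23300 * 0.914 + 5200 * 0.665 = 21296 + 3458 = 24754
Giving 10171 / 9369 / 17672 / 24754.
Period 2:
Births: 9369 * 0.541 = 5069
Band 2: 10171 * 0.956 = 9723
Band 3: 9369 * 0.94 = 8807
Band 4: 17672 * 0.914 + 24754 * 0.665 = 16152 + 16461 = 32613
Giving 5069 / 9723 / 8807 / 32613.
Period 3:
Births: 9723 * 0.541 = 5260
Band 2: 5069 * 0.956 = 4846
Band 3: 9723 * 0.94 = 9140
Band 4: 8807 * 0.914 + 32613 * 0.665 = 8050 + 21688 = 29738
Giving 5260 / 4846 / 9140 / 29738.
Period 4:
Births: 4846 * 0.541 = 2622
Band 2: 5260 * 0.956 = 5029
Band 3: 4846 * 0.94 = 4555
Band 4: 9140 * 0.914 + 29738 * 0.665 = 8354 + 19776 = 28130
Giving 2622 / 5029 / 4555 / 28130.
Total: 57100 → 40336; change = -16764; percentage change = -29.4%

-29.4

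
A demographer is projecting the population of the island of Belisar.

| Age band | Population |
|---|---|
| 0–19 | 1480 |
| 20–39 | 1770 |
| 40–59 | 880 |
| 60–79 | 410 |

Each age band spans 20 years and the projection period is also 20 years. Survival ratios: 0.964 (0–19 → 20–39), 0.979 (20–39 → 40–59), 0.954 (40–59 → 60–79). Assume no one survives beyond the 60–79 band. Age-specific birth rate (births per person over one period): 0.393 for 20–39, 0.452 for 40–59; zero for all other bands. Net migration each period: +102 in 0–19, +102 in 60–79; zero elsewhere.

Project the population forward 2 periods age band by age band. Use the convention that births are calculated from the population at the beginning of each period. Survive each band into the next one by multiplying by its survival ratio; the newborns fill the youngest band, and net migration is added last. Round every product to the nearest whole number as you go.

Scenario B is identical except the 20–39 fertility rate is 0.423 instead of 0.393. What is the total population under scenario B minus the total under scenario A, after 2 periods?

94

[period 1]
Births: 1770 × 0.393 = 696 ; 880 × 0.452 = 398 — total 1094
20–39: 1480 × 0.964 = 1427
40–59: 1770 × 0.979 = 1733
60–79: 880 × 0.954 = 840
Net migration: 0–19 + 102 → 1196; 60–79 + 102 → 942
Population now: 0–19=1196, 20–39=1427, 40–59=1733, 60–79=942
[period 2]
Births: 1427 × 0.393 = 561 ; 1733 × 0.452 = 783 — total 1344
20–39: 1196 × 0.964 = 1153
40–59: 1427 × 0.979 = 1397
60–79: 1733 × 0.954 = 1653
Net migration: 0–19 + 102 → 1446; 60–79 + 102 → 1755
Population now: 0–19=1446, 20–39=1153, 40–59=1397, 60–79=1755
Scenario A total after 2 periods: 5751
Scenario B projection —
[period 1]
Births: 1770 × 0.423 = 749 ; 880 × 0.452 = 398 — total 1147
20–39: 1480 × 0.964 = 1427
40–59: 1770 × 0.979 = 1733
60–79: 880 × 0.954 = 840
Net migration: 0–19 + 102 → 1249; 60–79 + 102 → 942
Population now: 0–19=1249, 20–39=1427, 40–59=1733, 60–79=942
[period 2]
Births: 1427 × 0.423 = 604 ; 1733 × 0.452 = 783 — total 1387
20–39: 1249 × 0.964 = 1204
40–59: 1427 × 0.979 = 1397
60–79: 1733 × 0.954 = 1653
Net migration: 0–19 + 102 → 1489; 60–79 + 102 → 1755
Population now: 0–19=1489, 20–39=1204, 40–59=1397, 60–79=1755
Scenario B total after 2 periods: 5845
Difference B − A = 5845 − 5751 = 94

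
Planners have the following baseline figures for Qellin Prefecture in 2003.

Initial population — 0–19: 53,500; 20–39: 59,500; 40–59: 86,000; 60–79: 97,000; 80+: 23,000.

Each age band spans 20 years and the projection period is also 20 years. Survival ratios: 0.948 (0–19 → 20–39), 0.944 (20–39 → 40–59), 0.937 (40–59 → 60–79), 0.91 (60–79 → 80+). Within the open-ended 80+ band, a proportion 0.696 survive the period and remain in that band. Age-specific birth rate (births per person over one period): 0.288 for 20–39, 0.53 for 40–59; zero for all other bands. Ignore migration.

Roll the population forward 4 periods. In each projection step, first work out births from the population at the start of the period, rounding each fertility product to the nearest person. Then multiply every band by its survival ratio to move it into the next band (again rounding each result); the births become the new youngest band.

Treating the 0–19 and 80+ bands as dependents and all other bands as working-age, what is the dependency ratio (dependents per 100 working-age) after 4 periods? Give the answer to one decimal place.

After projecting period 1:
Births: 59500 * 0.288 = 17136, 86000 * 0.53 = 45580 ⇒ total 62716
20–39: 53500 * 0.948 = 50718
40–59: 59500 * 0.944 = 56168
60–79: 86000 * 0.937 = 80582
80+: 97000 * 0.91 + 23000 * 0.696 = 88270 + 16008 = 104278
→ [62716, 50718, 56168, 80582, 104278]
After projecting period 2:
Births: 50718 * 0.288 = 14607, 56168 * 0.53 = 29769 ⇒ total 44376
20–39: 62716 * 0.948 = 59455
40–59: 50718 * 0.944 = 47878
60–79: 56168 * 0.937 = 52629
80+: 80582 * 0.91 + 104278 * 0.696 = 73330 + 72577 = 145907
→ [44376, 59455, 47878, 52629, 145907]
After projecting period 3:
Births: 59455 * 0.288 = 17123, 47878 * 0.53 = 25375 ⇒ total 42498
20–39: 44376 * 0.948 = 42068
40–59: 59455 * 0.944 = 56126
60–79: 47878 * 0.937 = 44862
80+: 52629 * 0.91 + 145907 * 0.696 = 47892 + 101551 = 149443
→ [42498, 42068, 56126, 44862, 149443]
After projecting period 4:
Births: 42068 * 0.288 = 12116, 56126 * 0.53 = 29747 ⇒ total 41863
20–39: 42498 * 0.948 = 40288
40–59: 42068 * 0.944 = 39712
60–79: 56126 * 0.937 = 52590
80+: 44862 * 0.91 + 149443 * 0.696 = 40824 + 104012 = 144836
→ [41863, 40288, 39712, 52590, 144836]
Dependents (band 0–19 + band 80+) = 41863 + 144836 = 186699; working-age = 132590; ratio = 186699/132590 × 100 = 140.8

140.8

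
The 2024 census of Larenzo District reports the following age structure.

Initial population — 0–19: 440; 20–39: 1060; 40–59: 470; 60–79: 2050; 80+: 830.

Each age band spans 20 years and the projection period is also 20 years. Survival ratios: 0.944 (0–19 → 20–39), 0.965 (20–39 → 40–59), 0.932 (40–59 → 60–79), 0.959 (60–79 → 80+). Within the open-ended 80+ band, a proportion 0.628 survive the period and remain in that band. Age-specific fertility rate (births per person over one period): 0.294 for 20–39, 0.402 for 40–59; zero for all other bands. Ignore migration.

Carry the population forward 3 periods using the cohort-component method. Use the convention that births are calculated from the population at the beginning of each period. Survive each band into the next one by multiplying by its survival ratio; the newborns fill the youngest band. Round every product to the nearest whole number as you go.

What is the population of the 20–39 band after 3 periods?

503

[period 1]
Births: 1060 × 0.294 = 312  |  470 × 0.402 = 189 — total 501
20–39: 440 × 0.944 = 415
40–59: 1060 × 0.965 = 1023
60–79: 470 × 0.932 = 438
80+: 2050 × 0.959 + 830 × 0.628 = 1966 + 521 = 2487
End of period: [501, 415, 1023, 438, 2487]
[period 2]
Births: 415 × 0.294 = 122  |  1023 × 0.402 = 411 — total 533
20–39: 501 × 0.944 = 473
40–59: 415 × 0.965 = 400
60–79: 1023 × 0.932 = 953
80+: 438 × 0.959 + 2487 × 0.628 = 420 + 1562 = 1982
End of period: [533, 473, 400, 953, 1982]
[period 3]
Births: 473 × 0.294 = 139  |  400 × 0.402 = 161 — total 300
20–39: 533 × 0.944 = 503
40–59: 473 × 0.965 = 456
60–79: 400 × 0.932 = 373
80+: 953 × 0.959 + 1982 × 0.628 = 914 + 1245 = 2159
End of period: [300, 503, 456, 373, 2159]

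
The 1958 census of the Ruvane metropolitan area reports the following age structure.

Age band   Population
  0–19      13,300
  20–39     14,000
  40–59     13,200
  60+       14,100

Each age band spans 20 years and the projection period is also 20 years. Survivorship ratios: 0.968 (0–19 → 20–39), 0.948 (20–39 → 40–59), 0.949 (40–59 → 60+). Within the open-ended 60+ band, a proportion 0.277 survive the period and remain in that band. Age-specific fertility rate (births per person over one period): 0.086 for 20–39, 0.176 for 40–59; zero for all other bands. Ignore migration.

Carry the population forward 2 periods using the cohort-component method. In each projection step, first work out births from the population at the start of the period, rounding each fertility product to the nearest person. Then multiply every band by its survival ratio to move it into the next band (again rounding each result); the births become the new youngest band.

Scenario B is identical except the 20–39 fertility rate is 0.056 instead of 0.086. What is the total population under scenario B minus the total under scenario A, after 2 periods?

-792

[period 1]
Births: 14000 × 0.086 = 1204 ; 13200 × 0.176 = 2323 → 3527
20–39: 13300 × 0.968 = 12874
40–59: 14000 × 0.948 = 13272
60+: 13200 × 0.949 + 14100 × 0.277 = 12527 + 3906 = 16433
Giving 3527 / 12874 / 13272 / 16433.
[period 2]
Births: 12874 × 0.086 = 1107 ; 13272 × 0.176 = 2336 → 3443
20–39: 3527 × 0.968 = 3414
40–59: 12874 × 0.948 = 12205
60+: 13272 × 0.949 + 16433 × 0.277 = 12595 + 4552 = 17147
Giving 3443 / 3414 / 12205 / 17147.
Scenario A total after 2 periods: 36209
Scenario B projection —
[period 1]
Births: 14000 × 0.056 = 784 ; 13200 × 0.176 = 2323 → 3107
20–39: 13300 × 0.968 = 12874
40–59: 14000 × 0.948 = 13272
60+: 13200 × 0.949 + 14100 × 0.277 = 12527 + 3906 = 16433
Giving 3107 / 12874 / 13272 / 16433.
[period 2]
Births: 12874 × 0.056 = 721 ; 13272 × 0.176 = 2336 → 3057
20–39: 3107 × 0.968 = 3008
40–59: 12874 × 0.948 = 12205
60+: 13272 × 0.949 + 16433 × 0.277 = 12595 + 4552 = 17147
Giving 3057 / 3008 / 12205 / 17147.
Scenario B total after 2 periods: 35417
Difference B − A = 35417 − 36209 = -792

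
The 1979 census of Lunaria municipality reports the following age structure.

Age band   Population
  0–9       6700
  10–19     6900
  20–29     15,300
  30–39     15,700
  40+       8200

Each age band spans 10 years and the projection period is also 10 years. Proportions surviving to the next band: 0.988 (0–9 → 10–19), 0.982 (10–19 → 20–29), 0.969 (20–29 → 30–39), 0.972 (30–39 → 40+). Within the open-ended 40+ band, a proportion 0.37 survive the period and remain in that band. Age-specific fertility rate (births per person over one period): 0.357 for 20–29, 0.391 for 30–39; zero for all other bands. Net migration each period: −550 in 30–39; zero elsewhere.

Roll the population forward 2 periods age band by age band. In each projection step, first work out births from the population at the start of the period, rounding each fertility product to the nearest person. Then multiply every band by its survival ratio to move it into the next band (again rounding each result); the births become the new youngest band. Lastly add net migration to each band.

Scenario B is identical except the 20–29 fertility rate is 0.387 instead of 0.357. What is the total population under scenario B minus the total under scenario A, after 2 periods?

656

Numbering the bands 1..5 from youngest to oldest:
— Period 1 —
Births: 15300 × 0.357 = 5462  |  15700 × 0.391 = 6139 → total 11601
Band 2: 6700 × 0.988 = 6620
Band 3: 6900 × 0.982 = 6776
Band 4: 15300 × 0.969 = 14826
Band 5: 15700 × 0.972 + 8200 × 0.37 = 15260 + 3034 = 18294
Net migration: Band 4 − 550 → 14276
Giving 11601 / 6620 / 6776 / 14276 / 18294.
— Period 2 —
Births: 6776 × 0.357 = 2419  |  14276 × 0.391 = 5582 → total 8001
Band 2: 11601 × 0.988 = 11462
Band 3: 6620 × 0.982 = 6501
Band 4: 6776 × 0.969 = 6566
Band 5: 14276 × 0.972 + 18294 × 0.37 = 13876 + 6769 = 20645
Net migration: Band 4 − 550 → 6016
Giving 8001 / 11462 / 6501 / 6016 / 20645.
Scenario A total after 2 periods: 52625
Scenario B projection —
— Period 1 —
Births: 15300 × 0.387 = 5921  |  15700 × 0.391 = 6139 → total 12060
Band 2: 6700 × 0.988 = 6620
Band 3: 6900 × 0.982 = 6776
Band 4: 15300 × 0.969 = 14826
Band 5: 15700 × 0.972 + 8200 × 0.37 = 15260 + 3034 = 18294
Net migration: Band 4 − 550 → 14276
Giving 12060 / 6620 / 6776 / 14276 / 18294.
— Period 2 —
Births: 6776 × 0.387 = 2622  |  14276 × 0.391 = 5582 → total 8204
Band 2: 12060 × 0.988 = 11915
Band 3: 6620 × 0.982 = 6501
Band 4: 6776 × 0.969 = 6566
Band 5: 14276 × 0.972 + 18294 × 0.37 = 13876 + 6769 = 20645
Net migration: Band 4 − 550 → 6016
Giving 8204 / 11915 / 6501 / 6016 / 20645.
Scenario B total after 2 periods: 53281
Difference B − A = 53281 − 52625 = 656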